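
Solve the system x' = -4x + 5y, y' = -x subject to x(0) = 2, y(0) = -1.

Coefficient matrix A = [[-4, 5], [-1, 0]].
Characteristic polynomial det(A - λI) = λ^2 + 4λ + 5 = 0.
Eigenvalues λ = -2 ± i (complex conjugate pair).
For λ=-2+i: an eigenvector is (2,1) - i(1,0) = (2 - i, 1).
A real fundamental pair from Re and Im of e^((-2+i)t)v: X_1 = e^(-2t)(cos(t)·(2,1) + sin(t)·(1,0)), X_2 = e^(-2t)(sin(t)·(2,1) - cos(t)·(1,0)).
General solution: C_1X_1 + C_2X_2.
Applying x(0)=2, y(0)=-1 gives C_1=-1, C_2=-4.

x(t) = -9e^(-2t)sin(t) + 2e^(-2t)cos(t), y(t) = -4e^(-2t)sin(t) - e^(-2t)cos(t)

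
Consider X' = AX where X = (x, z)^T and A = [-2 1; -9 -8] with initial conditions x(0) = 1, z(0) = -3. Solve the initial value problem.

Coefficient matrix A = [[-2, 1], [-9, -8]].
Characteristic polynomial det(A - λI) = λ^2 + 10λ + 25 = 0.
Single eigenvalue λ = -5 with algebraic multiplicity 2.
Eigenvector v = (-1,3); generalized eigenvector w with (A-λI)w=v is (-1,2).
General solution: e^(-5t)[K_1·v + K_2·(t·v + w)].
Applying x(0)=1, z(0)=-3 gives K_1=-1, K_2=0.

x(t) = e^(-5t), z(t) = -3e^(-5t)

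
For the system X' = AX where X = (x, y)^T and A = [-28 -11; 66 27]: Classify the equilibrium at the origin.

saddle

A = [[-28,-11],[66,27]]; det(A-λI) = λ^2 + λ - 30.
λ = 5, -6: opposite signs.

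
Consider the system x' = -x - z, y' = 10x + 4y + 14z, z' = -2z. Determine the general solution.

Coefficient matrix A = [[-1, 0, -1], [10, 4, 14], [0, 0, -2]].
det(A - λI) = 0 gives eigenvalues λ = -1, 4, -2.
For λ=-1: eigenvector (1,-2,0).
For λ=4: eigenvector (0,1,0).
For λ=-2: eigenvector (1,-4,1).
General solution: c_1e^(-t)(1,-2,0) + c_2e^(4t)(0,1,0) + c_3e^(-2t)(1,-4,1).

x(t) = c_1e^(-t) + c_3e^(-2t), y(t) = -2c_1e^(-t) + c_2e^(4t) - 4c_3e^(-2t), z(t) = c_3e^(-2t)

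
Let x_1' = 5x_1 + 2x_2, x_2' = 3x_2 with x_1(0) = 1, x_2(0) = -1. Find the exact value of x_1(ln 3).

A = [[5,2],[0,3]]; eigenvalues λ = 5, 3.
Eigenvectors: (-1,0) for λ=5, (-1,1) for λ=3.
From the initial condition, c_1 = 0, c_2 = -1.
x_1(ln 3) = (0)(3^5)(-1) + (-1)(3^3)(-1) = 27.

27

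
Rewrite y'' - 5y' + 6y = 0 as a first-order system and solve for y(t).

Let x_1 = y, x_2 = y'. Then x_1' = x_2 and x_2' = -6x_1 + 5x_2.
A = [[0,1],[-6,5]]; det(A-λI) = λ^2 - 5λ + 6.
Eigenvalues λ = 3, 2 with eigenvectors (1,3), (1,2).

y(t) = C_1e^(3t) + C_2e^(2t)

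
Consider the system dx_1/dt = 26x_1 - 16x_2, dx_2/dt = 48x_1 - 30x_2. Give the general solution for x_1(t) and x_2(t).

x_1(t) = 2c_1e^(2t) - c_2e^(-6t), x_2(t) = 3c_1e^(2t) - 2c_2e^(-6t)

Coefficient matrix A = [[26, -16], [48, -30]].
Characteristic polynomial det(A - λI) = λ^2 + 4λ - 12 = 0.
Eigenvalues λ = 2, -6.
For λ=2: (A-λI) row 1 is [24, -16], so an eigenvector is (2, 3).
For λ=-6: (A-λI) row 1 is [32, -16], so an eigenvector is (-1, -2).
General solution: c_1e^(2t)(2,3) + c_2e^(-6t)(-1,-2).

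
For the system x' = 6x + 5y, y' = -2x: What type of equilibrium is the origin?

A = [[6,5],[-2,0]]; det(A-λI) = λ^2 - 6λ + 10.
λ = 3 ± i: positive real part.

unstable spiral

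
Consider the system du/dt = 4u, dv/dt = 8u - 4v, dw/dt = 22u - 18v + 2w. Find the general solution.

Coefficient matrix A = [[4, 0, 0], [8, -4, 0], [22, -18, 2]].
det(A - λI) = 0 gives eigenvalues λ = 4, -4, 2.
For λ=4: eigenvector (1,1,2).
For λ=-4: eigenvector (0,1,3).
For λ=2: eigenvector (0,0,1).
General solution: c_1e^(4t)(1,1,2) + c_2e^(-4t)(0,1,3) + c_3e^(2t)(0,0,1).

u(t) = c_1e^(4t), v(t) = c_1e^(4t) + c_2e^(-4t), w(t) = 2c_1e^(4t) + 3c_2e^(-4t) + c_3e^(2t)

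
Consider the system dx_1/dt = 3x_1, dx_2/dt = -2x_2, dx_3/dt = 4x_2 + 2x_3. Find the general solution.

x_1(t) = C_1e^(3t), x_2(t) = C_2e^(-2t), x_3(t) = -C_2e^(-2t) + C_3e^(2t)

Coefficient matrix A = [[3, 0, 0], [0, -2, 0], [0, 4, 2]].
det(A - λI) = 0 gives eigenvalues λ = 3, -2, 2.
For λ=3: eigenvector (1,0,0).
For λ=-2: eigenvector (0,1,-1).
For λ=2: eigenvector (0,0,1).
General solution: C_1e^(3t)(1,0,0) + C_2e^(-2t)(0,1,-1) + C_3e^(2t)(0,0,1).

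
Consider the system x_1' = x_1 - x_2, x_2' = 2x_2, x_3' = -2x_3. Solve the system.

Coefficient matrix A = [[1, -1, 0], [0, 2, 0], [0, 0, -2]].
det(A - λI) = 0 gives eigenvalues λ = 2, 1, -2.
For λ=2: eigenvector (1,-1,0).
For λ=1: eigenvector (1,0,0).
For λ=-2: eigenvector (0,0,1).
General solution: C_1e^(2t)(1,-1,0) + C_2e^(t)(1,0,0) + C_3e^(-2t)(0,0,1).

x_1(t) = C_1e^(2t) + C_2e^(t), x_2(t) = -C_1e^(2t), x_3(t) = C_3e^(-2t)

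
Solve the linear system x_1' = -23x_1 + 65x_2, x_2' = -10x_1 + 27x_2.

Coefficient matrix A = [[-23, 65], [-10, 27]].
Characteristic polynomial det(A - λI) = λ^2 - 4λ + 29 = 0.
Eigenvalues λ = 2 ± 5i (complex conjugate pair).
For λ=2+5i: an eigenvector is (-2,-1) - i(-3,-1) = (-2 + 3i, -1 + i).
A real fundamental pair from Re and Im of e^((2+5i)t)v: X_1 = e^(2t)(cos(5t)·(-2,-1) + sin(5t)·(-3,-1)), X_2 = e^(2t)(sin(5t)·(-2,-1) - cos(5t)·(-3,-1)).
General solution: C_1X_1 + C_2X_2.

x_1(t) = -3C_1e^(2t)sin(5t) - 2C_1e^(2t)cos(5t) - 2C_2e^(2t)sin(5t) + 3C_2e^(2t)cos(5t), x_2(t) = -C_1e^(2t)sin(5t) - C_1e^(2t)cos(5t) - C_2e^(2t)sin(5t) + C_2e^(2t)cos(5t)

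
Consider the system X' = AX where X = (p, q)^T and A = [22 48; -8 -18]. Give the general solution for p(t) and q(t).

p(t) = -2c_1e^(-2t) - 3c_2e^(6t), q(t) = c_1e^(-2t) + c_2e^(6t)

Coefficient matrix A = [[22, 48], [-8, -18]].
Characteristic polynomial det(A - λI) = λ^2 - 4λ - 12 = 0.
Eigenvalues λ = -2, 6.
For λ=-2: (A-λI) row 1 is [24, 48], so an eigenvector is (-2, 1).
For λ=6: (A-λI) row 1 is [16, 48], so an eigenvector is (-3, 1).
General solution: c_1e^(-2t)(-2,1) + c_2e^(6t)(-3,1).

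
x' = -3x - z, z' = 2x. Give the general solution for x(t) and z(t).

x(t) = -C_1e^(-2t) - C_2e^(-t), z(t) = C_1e^(-2t) + 2C_2e^(-t)

Coefficient matrix A = [[-3, -1], [2, 0]].
Characteristic polynomial det(A - λI) = λ^2 + 3λ + 2 = 0.
Eigenvalues λ = -2, -1.
For λ=-2: (A-λI) row 1 is [-1, -1], so an eigenvector is (-1, 1).
For λ=-1: (A-λI) row 1 is [-2, -1], so an eigenvector is (-1, 2).
General solution: C_1e^(-2t)(-1,1) + C_2e^(-t)(-1,2).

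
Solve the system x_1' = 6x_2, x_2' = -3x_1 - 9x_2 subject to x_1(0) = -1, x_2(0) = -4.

x_1(t) = -10e^(-3t) + 9e^(-6t), x_2(t) = 5e^(-3t) - 9e^(-6t)

Coefficient matrix A = [[0, 6], [-3, -9]].
Characteristic polynomial det(A - λI) = λ^2 + 9λ + 18 = 0.
Eigenvalues λ = -3, -6.
For λ=-3: (A-λI) row 1 is [3, 6], so an eigenvector is (-2, 1).
For λ=-6: (A-λI) row 1 is [6, 6], so an eigenvector is (-1, 1).
General solution: C_1e^(-3t)(-2,1) + C_2e^(-6t)(-1,1).
Applying x_1(0)=-1, x_2(0)=-4 gives C_1=5, C_2=-9.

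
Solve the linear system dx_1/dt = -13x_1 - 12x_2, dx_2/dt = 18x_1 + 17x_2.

x_1(t) = -C_1e^(-t) - 2C_2e^(5t), x_2(t) = C_1e^(-t) + 3C_2e^(5t)

Coefficient matrix A = [[-13, -12], [18, 17]].
Characteristic polynomial det(A - λI) = λ^2 - 4λ - 5 = 0.
Eigenvalues λ = -1, 5.
For λ=-1: (A-λI) row 1 is [-12, -12], so an eigenvector is (-1, 1).
For λ=5: (A-λI) row 1 is [-18, -12], so an eigenvector is (-2, 3).
General solution: C_1e^(-t)(-1,1) + C_2e^(5t)(-2,3).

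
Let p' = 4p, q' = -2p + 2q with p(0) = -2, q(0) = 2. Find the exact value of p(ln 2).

A = [[4,0],[-2,2]]; eigenvalues λ = 4, 2.
Eigenvectors: (-1,1) for λ=4, (0,-1) for λ=2.
From the initial condition, c_1 = 2, c_2 = 0.
p(ln 2) = (2)(2^4)(-1) + (0)(2^2)(0) = -32.

-32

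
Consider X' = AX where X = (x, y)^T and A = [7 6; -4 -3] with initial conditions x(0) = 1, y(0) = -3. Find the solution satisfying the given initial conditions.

Coefficient matrix A = [[7, 6], [-4, -3]].
Characteristic polynomial det(A - λI) = λ^2 - 4λ + 3 = 0.
Eigenvalues λ = 3, 1.
For λ=3: (A-λI) row 1 is [4, 6], so an eigenvector is (3, -2).
For λ=1: (A-λI) row 1 is [6, 6], so an eigenvector is (-1, 1).
General solution: C_1e^(3t)(3,-2) + C_2e^(t)(-1,1).
Applying x(0)=1, y(0)=-3 gives C_1=-2, C_2=-7.

x(t) = -6e^(3t) + 7e^(t), y(t) = 4e^(3t) - 7e^(t)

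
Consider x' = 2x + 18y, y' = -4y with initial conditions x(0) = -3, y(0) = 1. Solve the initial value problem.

Coefficient matrix A = [[2, 18], [0, -4]].
Characteristic polynomial det(A - λI) = λ^2 + 2λ - 8 = 0.
Eigenvalues λ = -4, 2.
For λ=-4: (A-λI) row 1 is [6, 18], so an eigenvector is (-3, 1).
For λ=2: (A-λI) row 1 is [0, 18], so an eigenvector is (-1, 0).
General solution: C_1e^(-4t)(-3,1) + C_2e^(2t)(-1,0).
Applying x(0)=-3, y(0)=1 gives C_1=1, C_2=0.

x(t) = -3e^(-4t), y(t) = e^(-4t)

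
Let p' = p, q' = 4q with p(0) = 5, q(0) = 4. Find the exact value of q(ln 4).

1024

A = [[1,0],[0,4]]; eigenvalues λ = 4, 1.
Eigenvectors: (0,-1) for λ=4, (1,0) for λ=1.
From the initial condition, c_1 = -4, c_2 = 5.
q(ln 4) = (-4)(4^4)(-1) + (5)(4^1)(0) = 1024.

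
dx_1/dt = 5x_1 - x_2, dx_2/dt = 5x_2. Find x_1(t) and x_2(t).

x_1(t) = K_1e^(5t) + K_2te^(5t) + K_2e^(5t), x_2(t) = -K_2e^(5t)

Coefficient matrix A = [[5, -1], [0, 5]].
Characteristic polynomial det(A - λI) = λ^2 - 10λ + 25 = 0.
Single eigenvalue λ = 5 with algebraic multiplicity 2.
Eigenvector v = (1,0); generalized eigenvector w with (A-λI)w=v is (1,-1).
General solution: e^(5t)[K_1·v + K_2·(t·v + w)].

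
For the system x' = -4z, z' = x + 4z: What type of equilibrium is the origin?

unstable improper node

A = [[0,-4],[1,4]]; det(A-λI) = λ^2 - 4λ + 4.
repeated λ = 2 with a single eigenvector.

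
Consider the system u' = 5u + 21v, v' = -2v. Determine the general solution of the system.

u(t) = c_1e^(5t) + 3c_2e^(-2t), v(t) = -c_2e^(-2t)

Coefficient matrix A = [[5, 21], [0, -2]].
Characteristic polynomial det(A - λI) = λ^2 - 3λ - 10 = 0.
Eigenvalues λ = 5, -2.
For λ=5: (A-λI) row 1 is [0, 21], so an eigenvector is (1, 0).
For λ=-2: (A-λI) row 1 is [7, 21], so an eigenvector is (3, -1).
General solution: c_1e^(5t)(1,0) + c_2e^(-2t)(3,-1).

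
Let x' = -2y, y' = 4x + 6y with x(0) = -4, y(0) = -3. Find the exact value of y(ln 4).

A = [[0,-2],[4,6]]; eigenvalues λ = 2, 4.
Eigenvectors: (1,-1) for λ=2, (-1,2) for λ=4.
From the initial condition, c_1 = -11, c_2 = -7.
y(ln 4) = (-11)(4^2)(-1) + (-7)(4^4)(2) = -3408.

-3408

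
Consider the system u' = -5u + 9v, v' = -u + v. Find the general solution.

u(t) = -3K_1e^(-2t) - 3K_2te^(-2t) - 2K_2e^(-2t), v(t) = -K_1e^(-2t) - K_2te^(-2t) - K_2e^(-2t)

Coefficient matrix A = [[-5, 9], [-1, 1]].
Characteristic polynomial det(A - λI) = λ^2 + 4λ + 4 = 0.
Single eigenvalue λ = -2 with algebraic multiplicity 2.
Eigenvector v = (-3,-1); generalized eigenvector w with (A-λI)w=v is (-2,-1).
General solution: e^(-2t)[K_1·v + K_2·(t·v + w)].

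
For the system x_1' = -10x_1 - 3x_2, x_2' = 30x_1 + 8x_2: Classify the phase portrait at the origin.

stable spiral

A = [[-10,-3],[30,8]]; det(A-λI) = λ^2 + 2λ + 10.
λ = -1 ± 3i: negative real part.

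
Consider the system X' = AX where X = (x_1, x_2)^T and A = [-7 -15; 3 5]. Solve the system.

x_1(t) = -2c_1e^(-t)sin(3t) + c_1e^(-t)cos(3t) + c_2e^(-t)sin(3t) + 2c_2e^(-t)cos(3t), x_2(t) = c_1e^(-t)sin(3t) - c_2e^(-t)cos(3t)

Coefficient matrix A = [[-7, -15], [3, 5]].
Characteristic polynomial det(A - λI) = λ^2 + 2λ + 10 = 0.
Eigenvalues λ = -1 ± 3i (complex conjugate pair).
For λ=-1+3i: an eigenvector is (1,0) - i(-2,1) = (1 + 2i, 0 - i).
A real fundamental pair from Re and Im of e^((-1+3i)t)v: X_1 = e^(-t)(cos(3t)·(1,0) + sin(3t)·(-2,1)), X_2 = e^(-t)(sin(3t)·(1,0) - cos(3t)·(-2,1)).
General solution: c_1X_1 + c_2X_2.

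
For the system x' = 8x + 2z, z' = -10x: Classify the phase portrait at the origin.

unstable spiral

A = [[8,2],[-10,0]]; det(A-λI) = λ^2 - 8λ + 20.
λ = 4 ± 2i: positive real part.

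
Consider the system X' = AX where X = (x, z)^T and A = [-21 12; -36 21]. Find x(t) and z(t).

Coefficient matrix A = [[-21, 12], [-36, 21]].
Characteristic polynomial det(A - λI) = λ^2 - 9 = 0.
Eigenvalues λ = 3, -3.
For λ=3: (A-λI) row 1 is [-24, 12], so an eigenvector is (1, 2).
For λ=-3: (A-λI) row 1 is [-18, 12], so an eigenvector is (2, 3).
General solution: C_1e^(3t)(1,2) + C_2e^(-3t)(2,3).

x(t) = C_1e^(3t) + 2C_2e^(-3t), z(t) = 2C_1e^(3t) + 3C_2e^(-3t)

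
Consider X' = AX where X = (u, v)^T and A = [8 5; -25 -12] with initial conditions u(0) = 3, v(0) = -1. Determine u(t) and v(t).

u(t) = 5e^(-2t)sin(5t) + 3e^(-2t)cos(5t), v(t) = -13e^(-2t)sin(5t) - e^(-2t)cos(5t)

Coefficient matrix A = [[8, 5], [-25, -12]].
Characteristic polynomial det(A - λI) = λ^2 + 4λ + 29 = 0.
Eigenvalues λ = -2 ± 5i (complex conjugate pair).
For λ=-2+5i: an eigenvector is (-1,2) - i(0,1) = (-1, 2 - i).
A real fundamental pair from Re and Im of e^((-2+5i)t)v: X_1 = e^(-2t)(cos(5t)·(-1,2) + sin(5t)·(0,1)), X_2 = e^(-2t)(sin(5t)·(-1,2) - cos(5t)·(0,1)).
General solution: K_1X_1 + K_2X_2.
Applying u(0)=3, v(0)=-1 gives K_1=-3, K_2=-5.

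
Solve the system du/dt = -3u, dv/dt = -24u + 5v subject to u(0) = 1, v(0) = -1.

u(t) = e^(-3t), v(t) = -4e^(5t) + 3e^(-3t)

Coefficient matrix A = [[-3, 0], [-24, 5]].
Characteristic polynomial det(A - λI) = λ^2 - 2λ - 15 = 0.
Eigenvalues λ = -3, 5.
For λ=-3: (A-λI) row 2 is [-24, 8], so an eigenvector is (1, 3).
For λ=5: (A-λI) row 1 is [-8, 0], so an eigenvector is (0, -1).
General solution: c_1e^(-3t)(1,3) + c_2e^(5t)(0,-1).
Applying u(0)=1, v(0)=-1 gives c_1=1, c_2=4.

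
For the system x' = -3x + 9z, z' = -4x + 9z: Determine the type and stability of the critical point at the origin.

unstable improper node

A = [[-3,9],[-4,9]]; det(A-λI) = λ^2 - 6λ + 9.
repeated λ = 3 with a single eigenvector.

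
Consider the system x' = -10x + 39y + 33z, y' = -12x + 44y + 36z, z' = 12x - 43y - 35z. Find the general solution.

Coefficient matrix A = [[-10, 39, 33], [-12, 44, 36], [12, -43, -35]].
det(A - λI) = 0 gives eigenvalues λ = 2, -4, 1.
For λ=2: eigenvector (-1,-2,2).
For λ=-4: eigenvector (1,1,-1).
For λ=1: eigenvector (3,0,1).
General solution: c_1e^(2t)(-1,-2,2) + c_2e^(-4t)(1,1,-1) + c_3e^(t)(3,0,1).

x(t) = -c_1e^(2t) + c_2e^(-4t) + 3c_3e^(t), y(t) = -2c_1e^(2t) + c_2e^(-4t), z(t) = 2c_1e^(2t) - c_2e^(-4t) + c_3e^(t)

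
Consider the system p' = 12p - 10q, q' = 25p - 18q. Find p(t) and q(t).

p(t) = -c_1e^(-3t)sin(5t) - c_1e^(-3t)cos(5t) - c_2e^(-3t)sin(5t) + c_2e^(-3t)cos(5t), q(t) = -2c_1e^(-3t)sin(5t) - c_1e^(-3t)cos(5t) - c_2e^(-3t)sin(5t) + 2c_2e^(-3t)cos(5t)

Coefficient matrix A = [[12, -10], [25, -18]].
Characteristic polynomial det(A - λI) = λ^2 + 6λ + 34 = 0.
Eigenvalues λ = -3 ± 5i (complex conjugate pair).
For λ=-3+5i: an eigenvector is (-1,-1) - i(-1,-2) = (-1 + i, -1 + 2i).
A real fundamental pair from Re and Im of e^((-3+5i)t)v: X_1 = e^(-3t)(cos(5t)·(-1,-1) + sin(5t)·(-1,-2)), X_2 = e^(-3t)(sin(5t)·(-1,-1) - cos(5t)·(-1,-2)).
General solution: c_1X_1 + c_2X_2.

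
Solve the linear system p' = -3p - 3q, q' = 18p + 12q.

p(t) = -c_1e^(3t) + c_2e^(6t), q(t) = 2c_1e^(3t) - 3c_2e^(6t)

Coefficient matrix A = [[-3, -3], [18, 12]].
Characteristic polynomial det(A - λI) = λ^2 - 9λ + 18 = 0.
Eigenvalues λ = 3, 6.
For λ=3: (A-λI) row 1 is [-6, -3], so an eigenvector is (-1, 2).
For λ=6: (A-λI) row 1 is [-9, -3], so an eigenvector is (1, -3).
General solution: c_1e^(3t)(-1,2) + c_2e^(6t)(1,-3).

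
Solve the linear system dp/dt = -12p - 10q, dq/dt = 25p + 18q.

p(t) = -K_1e^(3t)sin(5t) + K_1e^(3t)cos(5t) + K_2e^(3t)sin(5t) + K_2e^(3t)cos(5t), q(t) = 2K_1e^(3t)sin(5t) - K_1e^(3t)cos(5t) - K_2e^(3t)sin(5t) - 2K_2e^(3t)cos(5t)

Coefficient matrix A = [[-12, -10], [25, 18]].
Characteristic polynomial det(A - λI) = λ^2 - 6λ + 34 = 0.
Eigenvalues λ = 3 ± 5i (complex conjugate pair).
For λ=3+5i: an eigenvector is (1,-1) - i(-1,2) = (1 + i, -1 - 2i).
A real fundamental pair from Re and Im of e^((3+5i)t)v: X_1 = e^(3t)(cos(5t)·(1,-1) + sin(5t)·(-1,2)), X_2 = e^(3t)(sin(5t)·(1,-1) - cos(5t)·(-1,2)).
General solution: K_1X_1 + K_2X_2.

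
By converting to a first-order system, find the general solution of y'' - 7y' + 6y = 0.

Let x_1 = y, x_2 = y'. Then x_1' = x_2 and x_2' = -6x_1 + 7x_2.
A = [[0,1],[-6,7]]; det(A-λI) = λ^2 - 7λ + 6.
Eigenvalues λ = 1, 6 with eigenvectors (1,1), (1,6).

y(t) = c_1e^(t) + c_2e^(6t)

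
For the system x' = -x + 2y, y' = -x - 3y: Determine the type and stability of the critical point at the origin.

stable spiral

A = [[-1,2],[-1,-3]]; det(A-λI) = λ^2 + 4λ + 5.
λ = -2 ± i: negative real part.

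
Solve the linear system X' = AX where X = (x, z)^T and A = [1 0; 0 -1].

Coefficient matrix A = [[1, 0], [0, -1]].
Characteristic polynomial det(A - λI) = λ^2 - 1 = 0.
Eigenvalues λ = -1, 1.
For λ=-1: (A-λI) row 1 is [2, 0], so an eigenvector is (0, 1).
For λ=1: (A-λI) row 2 is [0, -2], so an eigenvector is (-1, 0).
General solution: K_1e^(-t)(0,1) + K_2e^(t)(-1,0).

x(t) = -K_2e^(t), z(t) = K_1e^(-t)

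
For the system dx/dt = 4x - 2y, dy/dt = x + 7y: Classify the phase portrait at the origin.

unstable node

A = [[4,-2],[1,7]]; det(A-λI) = λ^2 - 11λ + 30.
λ = 6, 5: both positive.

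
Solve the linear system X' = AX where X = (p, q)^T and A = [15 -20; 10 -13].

Coefficient matrix A = [[15, -20], [10, -13]].
Characteristic polynomial det(A - λI) = λ^2 - 2λ + 5 = 0.
Eigenvalues λ = 1 ± 2i (complex conjugate pair).
For λ=1+2i: an eigenvector is (3,2) - i(1,1) = (3 - i, 2 - i).
A real fundamental pair from Re and Im of e^((1+2i)t)v: X_1 = e^(t)(cos(2t)·(3,2) + sin(2t)·(1,1)), X_2 = e^(t)(sin(2t)·(3,2) - cos(2t)·(1,1)).
General solution: c_1X_1 + c_2X_2.

p(t) = c_1e^(t)sin(2t) + 3c_1e^(t)cos(2t) + 3c_2e^(t)sin(2t) - c_2e^(t)cos(2t), q(t) = c_1e^(t)sin(2t) + 2c_1e^(t)cos(2t) + 2c_2e^(t)sin(2t) - c_2e^(t)cos(2t)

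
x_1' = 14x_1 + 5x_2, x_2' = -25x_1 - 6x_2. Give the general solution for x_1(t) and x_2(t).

Coefficient matrix A = [[14, 5], [-25, -6]].
Characteristic polynomial det(A - λI) = λ^2 - 8λ + 41 = 0.
Eigenvalues λ = 4 ± 5i (complex conjugate pair).
For λ=4+5i: an eigenvector is (-1,2) - i(0,1) = (-1, 2 - i).
A real fundamental pair from Re and Im of e^((4+5i)t)v: X_1 = e^(4t)(cos(5t)·(-1,2) + sin(5t)·(0,1)), X_2 = e^(4t)(sin(5t)·(-1,2) - cos(5t)·(0,1)).
General solution: C_1X_1 + C_2X_2.

x_1(t) = -C_1e^(4t)cos(5t) - C_2e^(4t)sin(5t), x_2(t) = C_1e^(4t)sin(5t) + 2C_1e^(4t)cos(5t) + 2C_2e^(4t)sin(5t) - C_2e^(4t)cos(5t)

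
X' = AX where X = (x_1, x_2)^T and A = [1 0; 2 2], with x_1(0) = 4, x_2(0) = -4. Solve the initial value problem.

x_1(t) = 4e^(t), x_2(t) = 4e^(2t) - 8e^(t)

Coefficient matrix A = [[1, 0], [2, 2]].
Characteristic polynomial det(A - λI) = λ^2 - 3λ + 2 = 0.
Eigenvalues λ = 1, 2.
For λ=1: (A-λI) row 2 is [2, 1], so an eigenvector is (1, -2).
For λ=2: (A-λI) row 1 is [-1, 0], so an eigenvector is (0, 1).
General solution: C_1e^(t)(1,-2) + C_2e^(2t)(0,1).
Applying x_1(0)=4, x_2(0)=-4 gives C_1=4, C_2=4.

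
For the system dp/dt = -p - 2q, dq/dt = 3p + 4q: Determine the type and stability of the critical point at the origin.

unstable node

A = [[-1,-2],[3,4]]; det(A-λI) = λ^2 - 3λ + 2.
λ = 2, 1: both positive.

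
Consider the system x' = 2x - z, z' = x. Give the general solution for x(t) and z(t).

Coefficient matrix A = [[2, -1], [1, 0]].
Characteristic polynomial det(A - λI) = λ^2 - 2λ + 1 = 0.
Single eigenvalue λ = 1 with algebraic multiplicity 2.
Eigenvector v = (1,1); generalized eigenvector w with (A-λI)w=v is (0,-1).
General solution: e^(t)[K_1·v + K_2·(t·v + w)].

x(t) = K_1e^(t) + K_2te^(t), z(t) = K_1e^(t) + K_2te^(t) - K_2e^(t)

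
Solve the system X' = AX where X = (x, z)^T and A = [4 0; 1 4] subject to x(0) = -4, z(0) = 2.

Coefficient matrix A = [[4, 0], [1, 4]].
Characteristic polynomial det(A - λI) = λ^2 - 8λ + 16 = 0.
Single eigenvalue λ = 4 with algebraic multiplicity 2.
Eigenvector v = (0,-1); generalized eigenvector w with (A-λI)w=v is (-1,1).
General solution: e^(4t)[K_1·v + K_2·(t·v + w)].
Applying x(0)=-4, z(0)=2 gives K_1=2, K_2=4.

x(t) = -4e^(4t), z(t) = -4te^(4t) + 2e^(4t)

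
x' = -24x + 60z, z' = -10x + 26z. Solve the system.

x(t) = -3c_1e^(-4t) + 2c_2e^(6t), z(t) = -c_1e^(-4t) + c_2e^(6t)

Coefficient matrix A = [[-24, 60], [-10, 26]].
Characteristic polynomial det(A - λI) = λ^2 - 2λ - 24 = 0.
Eigenvalues λ = -4, 6.
For λ=-4: (A-λI) row 1 is [-20, 60], so an eigenvector is (-3, -1).
For λ=6: (A-λI) row 1 is [-30, 60], so an eigenvector is (2, 1).
General solution: c_1e^(-4t)(-3,-1) + c_2e^(6t)(2,1).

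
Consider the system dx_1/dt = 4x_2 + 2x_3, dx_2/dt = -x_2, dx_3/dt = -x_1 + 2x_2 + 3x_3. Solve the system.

Coefficient matrix A = [[0, 4, 2], [0, -1, 0], [-1, 2, 3]].
det(A - λI) = 0 gives eigenvalues λ = 1, 2, -1.
For λ=1: eigenvector (2,0,1).
For λ=2: eigenvector (1,0,1).
For λ=-1: eigenvector (-2,1,-1).
General solution: C_1e^(t)(2,0,1) + C_2e^(2t)(1,0,1) + C_3e^(-t)(-2,1,-1).

x_1(t) = 2C_1e^(t) + C_2e^(2t) - 2C_3e^(-t), x_2(t) = C_3e^(-t), x_3(t) = C_1e^(t) + C_2e^(2t) - C_3e^(-t)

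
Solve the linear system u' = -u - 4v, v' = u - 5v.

Coefficient matrix A = [[-1, -4], [1, -5]].
Characteristic polynomial det(A - λI) = λ^2 + 6λ + 9 = 0.
Single eigenvalue λ = -3 with algebraic multiplicity 2.
Eigenvector v = (2,1); generalized eigenvector w with (A-λI)w=v is (-1,-1).
General solution: e^(-3t)[c_1·v + c_2·(t·v + w)].

u(t) = 2c_1e^(-3t) + 2c_2te^(-3t) - c_2e^(-3t), v(t) = c_1e^(-3t) + c_2te^(-3t) - c_2e^(-3t)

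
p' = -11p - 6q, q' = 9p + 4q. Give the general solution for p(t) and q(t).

p(t) = c_1e^(-5t) - 2c_2e^(-2t), q(t) = -c_1e^(-5t) + 3c_2e^(-2t)

Coefficient matrix A = [[-11, -6], [9, 4]].
Characteristic polynomial det(A - λI) = λ^2 + 7λ + 10 = 0.
Eigenvalues λ = -5, -2.
For λ=-5: (A-λI) row 1 is [-6, -6], so an eigenvector is (1, -1).
For λ=-2: (A-λI) row 1 is [-9, -6], so an eigenvector is (-2, 3).
General solution: c_1e^(-5t)(1,-1) + c_2e^(-2t)(-2,3).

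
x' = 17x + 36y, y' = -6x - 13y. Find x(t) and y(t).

x(t) = -3c_1e^(5t) - 2c_2e^(-t), y(t) = c_1e^(5t) + c_2e^(-t)

Coefficient matrix A = [[17, 36], [-6, -13]].
Characteristic polynomial det(A - λI) = λ^2 - 4λ - 5 = 0.
Eigenvalues λ = 5, -1.
For λ=5: (A-λI) row 1 is [12, 36], so an eigenvector is (-3, 1).
For λ=-1: (A-λI) row 1 is [18, 36], so an eigenvector is (-2, 1).
General solution: c_1e^(5t)(-3,1) + c_2e^(-t)(-2,1).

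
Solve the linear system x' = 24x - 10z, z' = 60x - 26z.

Coefficient matrix A = [[24, -10], [60, -26]].
Characteristic polynomial det(A - λI) = λ^2 + 2λ - 24 = 0.
Eigenvalues λ = 4, -6.
For λ=4: (A-λI) row 1 is [20, -10], so an eigenvector is (-1, -2).
For λ=-6: (A-λI) row 1 is [30, -10], so an eigenvector is (1, 3).
General solution: K_1e^(4t)(-1,-2) + K_2e^(-6t)(1,3).

x(t) = -K_1e^(4t) + K_2e^(-6t), z(t) = -2K_1e^(4t) + 3K_2e^(-6t)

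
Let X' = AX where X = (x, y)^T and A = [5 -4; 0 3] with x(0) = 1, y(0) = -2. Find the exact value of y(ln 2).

-16

A = [[5,-4],[0,3]]; eigenvalues λ = 5, 3.
Eigenvectors: (-1,0) for λ=5, (2,1) for λ=3.
From the initial condition, c_1 = -5, c_2 = -2.
y(ln 2) = (-5)(2^5)(0) + (-2)(2^3)(1) = -16.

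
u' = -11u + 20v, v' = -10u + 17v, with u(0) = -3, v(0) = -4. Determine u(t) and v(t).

u(t) = -19e^(3t)sin(2t) - 3e^(3t)cos(2t), v(t) = -13e^(3t)sin(2t) - 4e^(3t)cos(2t)

Coefficient matrix A = [[-11, 20], [-10, 17]].
Characteristic polynomial det(A - λI) = λ^2 - 6λ + 13 = 0.
Eigenvalues λ = 3 ± 2i (complex conjugate pair).
For λ=3+2i: an eigenvector is (-1,-1) - i(-3,-2) = (-1 + 3i, -1 + 2i).
A real fundamental pair from Re and Im of e^((3+2i)t)v: X_1 = e^(3t)(cos(2t)·(-1,-1) + sin(2t)·(-3,-2)), X_2 = e^(3t)(sin(2t)·(-1,-1) - cos(2t)·(-3,-2)).
General solution: K_1X_1 + K_2X_2.
Applying u(0)=-3, v(0)=-4 gives K_1=6, K_2=1.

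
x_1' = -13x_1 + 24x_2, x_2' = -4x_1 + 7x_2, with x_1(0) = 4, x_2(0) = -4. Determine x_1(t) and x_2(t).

x_1(t) = -32e^(-t) + 36e^(-5t), x_2(t) = -16e^(-t) + 12e^(-5t)

Coefficient matrix A = [[-13, 24], [-4, 7]].
Characteristic polynomial det(A - λI) = λ^2 + 6λ + 5 = 0.
Eigenvalues λ = -5, -1.
For λ=-5: (A-λI) row 1 is [-8, 24], so an eigenvector is (-3, -1).
For λ=-1: (A-λI) row 1 is [-12, 24], so an eigenvector is (-2, -1).
General solution: C_1e^(-5t)(-3,-1) + C_2e^(-t)(-2,-1).
Applying x_1(0)=4, x_2(0)=-4 gives C_1=-12, C_2=16.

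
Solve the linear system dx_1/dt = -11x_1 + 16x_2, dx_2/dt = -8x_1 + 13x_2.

Coefficient matrix A = [[-11, 16], [-8, 13]].
Characteristic polynomial det(A - λI) = λ^2 - 2λ - 15 = 0.
Eigenvalues λ = 5, -3.
For λ=5: (A-λI) row 1 is [-16, 16], so an eigenvector is (-1, -1).
For λ=-3: (A-λI) row 1 is [-8, 16], so an eigenvector is (2, 1).
General solution: C_1e^(5t)(-1,-1) + C_2e^(-3t)(2,1).

x_1(t) = -C_1e^(5t) + 2C_2e^(-3t), x_2(t) = -C_1e^(5t) + C_2e^(-3t)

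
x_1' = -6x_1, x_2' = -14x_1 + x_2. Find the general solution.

Coefficient matrix A = [[-6, 0], [-14, 1]].
Characteristic polynomial det(A - λI) = λ^2 + 5λ - 6 = 0.
Eigenvalues λ = 1, -6.
For λ=1: (A-λI) row 1 is [-7, 0], so an eigenvector is (0, -1).
For λ=-6: (A-λI) row 2 is [-14, 7], so an eigenvector is (-1, -2).
General solution: K_1e^(t)(0,-1) + K_2e^(-6t)(-1,-2).

x_1(t) = -K_2e^(-6t), x_2(t) = -K_1e^(t) - 2K_2e^(-6t)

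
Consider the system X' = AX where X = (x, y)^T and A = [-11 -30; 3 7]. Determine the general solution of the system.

x(t) = 3K_1e^(-2t)sin(3t) - K_1e^(-2t)cos(3t) - K_2e^(-2t)sin(3t) - 3K_2e^(-2t)cos(3t), y(t) = -K_1e^(-2t)sin(3t) + K_2e^(-2t)cos(3t)

Coefficient matrix A = [[-11, -30], [3, 7]].
Characteristic polynomial det(A - λI) = λ^2 + 4λ + 13 = 0.
Eigenvalues λ = -2 ± 3i (complex conjugate pair).
For λ=-2+3i: an eigenvector is (-1,0) - i(3,-1) = (-1 - 3i, 0 + i).
A real fundamental pair from Re and Im of e^((-2+3i)t)v: X_1 = e^(-2t)(cos(3t)·(-1,0) + sin(3t)·(3,-1)), X_2 = e^(-2t)(sin(3t)·(-1,0) - cos(3t)·(3,-1)).
General solution: K_1X_1 + K_2X_2.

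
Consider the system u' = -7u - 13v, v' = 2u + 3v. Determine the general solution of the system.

u(t) = 2K_1e^(-2t)sin(t) - 3K_1e^(-2t)cos(t) - 3K_2e^(-2t)sin(t) - 2K_2e^(-2t)cos(t), v(t) = -K_1e^(-2t)sin(t) + K_1e^(-2t)cos(t) + K_2e^(-2t)sin(t) + K_2e^(-2t)cos(t)

Coefficient matrix A = [[-7, -13], [2, 3]].
Characteristic polynomial det(A - λI) = λ^2 + 4λ + 5 = 0.
Eigenvalues λ = -2 ± i (complex conjugate pair).
For λ=-2+i: an eigenvector is (-3,1) - i(2,-1) = (-3 - 2i, 1 + i).
A real fundamental pair from Re and Im of e^((-2+i)t)v: X_1 = e^(-2t)(cos(t)·(-3,1) + sin(t)·(2,-1)), X_2 = e^(-2t)(sin(t)·(-3,1) - cos(t)·(2,-1)).
General solution: K_1X_1 + K_2X_2.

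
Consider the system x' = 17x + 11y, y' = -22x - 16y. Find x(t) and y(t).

x(t) = c_1e^(-5t) - c_2e^(6t), y(t) = -2c_1e^(-5t) + c_2e^(6t)

Coefficient matrix A = [[17, 11], [-22, -16]].
Characteristic polynomial det(A - λI) = λ^2 - λ - 30 = 0.
Eigenvalues λ = -5, 6.
For λ=-5: (A-λI) row 1 is [22, 11], so an eigenvector is (1, -2).
For λ=6: (A-λI) row 1 is [11, 11], so an eigenvector is (-1, 1).
General solution: c_1e^(-5t)(1,-2) + c_2e^(6t)(-1,1).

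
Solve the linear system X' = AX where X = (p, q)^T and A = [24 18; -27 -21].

Coefficient matrix A = [[24, 18], [-27, -21]].
Characteristic polynomial det(A - λI) = λ^2 - 3λ - 18 = 0.
Eigenvalues λ = -3, 6.
For λ=-3: (A-λI) row 1 is [27, 18], so an eigenvector is (2, -3).
For λ=6: (A-λI) row 1 is [18, 18], so an eigenvector is (-1, 1).
General solution: K_1e^(-3t)(2,-3) + K_2e^(6t)(-1,1).

p(t) = 2K_1e^(-3t) - K_2e^(6t), q(t) = -3K_1e^(-3t) + K_2e^(6t)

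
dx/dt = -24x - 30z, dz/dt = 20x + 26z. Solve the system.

x(t) = -3c_1e^(-4t) - c_2e^(6t), z(t) = 2c_1e^(-4t) + c_2e^(6t)

Coefficient matrix A = [[-24, -30], [20, 26]].
Characteristic polynomial det(A - λI) = λ^2 - 2λ - 24 = 0.
Eigenvalues λ = -4, 6.
For λ=-4: (A-λI) row 1 is [-20, -30], so an eigenvector is (-3, 2).
For λ=6: (A-λI) row 1 is [-30, -30], so an eigenvector is (-1, 1).
General solution: c_1e^(-4t)(-3,2) + c_2e^(6t)(-1,1).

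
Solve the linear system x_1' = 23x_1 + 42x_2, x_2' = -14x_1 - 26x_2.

Coefficient matrix A = [[23, 42], [-14, -26]].
Characteristic polynomial det(A - λI) = λ^2 + 3λ - 10 = 0.
Eigenvalues λ = -5, 2.
For λ=-5: (A-λI) row 1 is [28, 42], so an eigenvector is (-3, 2).
For λ=2: (A-λI) row 1 is [21, 42], so an eigenvector is (-2, 1).
General solution: C_1e^(-5t)(-3,2) + C_2e^(2t)(-2,1).

x_1(t) = -3C_1e^(-5t) - 2C_2e^(2t), x_2(t) = 2C_1e^(-5t) + C_2e^(2t)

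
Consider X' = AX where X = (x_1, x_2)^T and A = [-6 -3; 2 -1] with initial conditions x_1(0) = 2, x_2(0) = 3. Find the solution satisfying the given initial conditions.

Coefficient matrix A = [[-6, -3], [2, -1]].
Characteristic polynomial det(A - λI) = λ^2 + 7λ + 12 = 0.
Eigenvalues λ = -4, -3.
For λ=-4: (A-λI) row 1 is [-2, -3], so an eigenvector is (-3, 2).
For λ=-3: (A-λI) row 1 is [-3, -3], so an eigenvector is (1, -1).
General solution: K_1e^(-4t)(-3,2) + K_2e^(-3t)(1,-1).
Applying x_1(0)=2, x_2(0)=3 gives K_1=-5, K_2=-13.

x_1(t) = -13e^(-3t) + 15e^(-4t), x_2(t) = 13e^(-3t) - 10e^(-4t)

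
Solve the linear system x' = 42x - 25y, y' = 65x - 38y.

x(t) = -2K_1e^(2t)sin(5t) + K_1e^(2t)cos(5t) + K_2e^(2t)sin(5t) + 2K_2e^(2t)cos(5t), y(t) = -3K_1e^(2t)sin(5t) + 2K_1e^(2t)cos(5t) + 2K_2e^(2t)sin(5t) + 3K_2e^(2t)cos(5t)

Coefficient matrix A = [[42, -25], [65, -38]].
Characteristic polynomial det(A - λI) = λ^2 - 4λ + 29 = 0.
Eigenvalues λ = 2 ± 5i (complex conjugate pair).
For λ=2+5i: an eigenvector is (1,2) - i(-2,-3) = (1 + 2i, 2 + 3i).
A real fundamental pair from Re and Im of e^((2+5i)t)v: X_1 = e^(2t)(cos(5t)·(1,2) + sin(5t)·(-2,-3)), X_2 = e^(2t)(sin(5t)·(1,2) - cos(5t)·(-2,-3)).
General solution: K_1X_1 + K_2X_2.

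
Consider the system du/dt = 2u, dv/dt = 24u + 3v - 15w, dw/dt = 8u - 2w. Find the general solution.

Coefficient matrix A = [[2, 0, 0], [24, 3, -15], [8, 0, -2]].
det(A - λI) = 0 gives eigenvalues λ = 2, 3, -2.
For λ=2: eigenvector (1,6,2).
For λ=3: eigenvector (0,1,0).
For λ=-2: eigenvector (0,3,1).
General solution: C_1e^(2t)(1,6,2) + C_2e^(3t)(0,1,0) + C_3e^(-2t)(0,3,1).

u(t) = C_1e^(2t), v(t) = 6C_1e^(2t) + C_2e^(3t) + 3C_3e^(-2t), w(t) = 2C_1e^(2t) + C_3e^(-2t)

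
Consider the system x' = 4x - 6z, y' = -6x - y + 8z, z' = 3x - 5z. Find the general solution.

Coefficient matrix A = [[4, 0, -6], [-6, -1, 8], [3, 0, -5]].
det(A - λI) = 0 gives eigenvalues λ = 1, -1, -2.
For λ=1: eigenvector (2,-2,1).
For λ=-1: eigenvector (0,1,0).
For λ=-2: eigenvector (-1,2,-1).
General solution: K_1e^(t)(2,-2,1) + K_2e^(-t)(0,1,0) + K_3e^(-2t)(-1,2,-1).

x(t) = 2K_1e^(t) - K_3e^(-2t), y(t) = -2K_1e^(t) + K_2e^(-t) + 2K_3e^(-2t), z(t) = K_1e^(t) - K_3e^(-2t)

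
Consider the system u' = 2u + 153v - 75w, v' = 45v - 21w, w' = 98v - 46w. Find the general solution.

Coefficient matrix A = [[2, 153, -75], [0, 45, -21], [0, 98, -46]].
det(A - λI) = 0 gives eigenvalues λ = 2, 3, -4.
For λ=2: eigenvector (1,0,0).
For λ=3: eigenvector (3,1,2).
For λ=-4: eigenvector (11,3,7).
General solution: K_1e^(2t)(1,0,0) + K_2e^(3t)(3,1,2) + K_3e^(-4t)(11,3,7).

u(t) = K_1e^(2t) + 3K_2e^(3t) + 11K_3e^(-4t), v(t) = K_2e^(3t) + 3K_3e^(-4t), w(t) = 2K_2e^(3t) + 7K_3e^(-4t)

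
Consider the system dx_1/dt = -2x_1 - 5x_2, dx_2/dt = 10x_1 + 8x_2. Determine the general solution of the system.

Coefficient matrix A = [[-2, -5], [10, 8]].
Characteristic polynomial det(A - λI) = λ^2 - 6λ + 34 = 0.
Eigenvalues λ = 3 ± 5i (complex conjugate pair).
For λ=3+5i: an eigenvector is (0,1) - i(-1,1) = (0 + i, 1 - i).
A real fundamental pair from Re and Im of e^((3+5i)t)v: X_1 = e^(3t)(cos(5t)·(0,1) + sin(5t)·(-1,1)), X_2 = e^(3t)(sin(5t)·(0,1) - cos(5t)·(-1,1)).
General solution: c_1X_1 + c_2X_2.

x_1(t) = -c_1e^(3t)sin(5t) + c_2e^(3t)cos(5t), x_2(t) = c_1e^(3t)sin(5t) + c_1e^(3t)cos(5t) + c_2e^(3t)sin(5t) - c_2e^(3t)cos(5t)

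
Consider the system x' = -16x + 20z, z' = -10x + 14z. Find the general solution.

Coefficient matrix A = [[-16, 20], [-10, 14]].
Characteristic polynomial det(A - λI) = λ^2 + 2λ - 24 = 0.
Eigenvalues λ = -6, 4.
For λ=-6: (A-λI) row 1 is [-10, 20], so an eigenvector is (2, 1).
For λ=4: (A-λI) row 1 is [-20, 20], so an eigenvector is (-1, -1).
General solution: K_1e^(-6t)(2,1) + K_2e^(4t)(-1,-1).

x(t) = 2K_1e^(-6t) - K_2e^(4t), z(t) = K_1e^(-6t) - K_2e^(4t)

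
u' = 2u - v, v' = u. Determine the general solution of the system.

Coefficient matrix A = [[2, -1], [1, 0]].
Characteristic polynomial det(A - λI) = λ^2 - 2λ + 1 = 0.
Single eigenvalue λ = 1 with algebraic multiplicity 2.
Eigenvector v = (1,1); generalized eigenvector w with (A-λI)w=v is (0,-1).
General solution: e^(t)[C_1·v + C_2·(t·v + w)].

u(t) = C_1e^(t) + C_2te^(t), v(t) = C_1e^(t) + C_2te^(t) - C_2e^(t)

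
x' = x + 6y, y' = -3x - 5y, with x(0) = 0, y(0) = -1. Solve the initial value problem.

x(t) = -2e^(-2t)sin(3t), y(t) = e^(-2t)sin(3t) - e^(-2t)cos(3t)

Coefficient matrix A = [[1, 6], [-3, -5]].
Characteristic polynomial det(A - λI) = λ^2 + 4λ + 13 = 0.
Eigenvalues λ = -2 ± 3i (complex conjugate pair).
For λ=-2+3i: an eigenvector is (-1,1) - i(1,0) = (-1 - i, 1).
A real fundamental pair from Re and Im of e^((-2+3i)t)v: X_1 = e^(-2t)(cos(3t)·(-1,1) + sin(3t)·(1,0)), X_2 = e^(-2t)(sin(3t)·(-1,1) - cos(3t)·(1,0)).
General solution: c_1X_1 + c_2X_2.
Applying x(0)=0, y(0)=-1 gives c_1=-1, c_2=1.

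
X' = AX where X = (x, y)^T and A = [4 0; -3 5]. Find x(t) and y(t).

Coefficient matrix A = [[4, 0], [-3, 5]].
Characteristic polynomial det(A - λI) = λ^2 - 9λ + 20 = 0.
Eigenvalues λ = 5, 4.
For λ=5: (A-λI) row 1 is [-1, 0], so an eigenvector is (0, 1).
For λ=4: (A-λI) row 2 is [-3, 1], so an eigenvector is (-1, -3).
General solution: C_1e^(5t)(0,1) + C_2e^(4t)(-1,-3).

x(t) = -C_2e^(4t), y(t) = C_1e^(5t) - 3C_2e^(4t)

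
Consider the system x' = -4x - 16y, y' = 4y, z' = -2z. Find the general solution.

Coefficient matrix A = [[-4, -16, 0], [0, 4, 0], [0, 0, -2]].
det(A - λI) = 0 gives eigenvalues λ = -4, 4, -2.
For λ=-4: eigenvector (1,0,0).
For λ=4: eigenvector (-2,1,0).
For λ=-2: eigenvector (0,0,1).
General solution: c_1e^(-4t)(1,0,0) + c_2e^(4t)(-2,1,0) + c_3e^(-2t)(0,0,1).

x(t) = c_1e^(-4t) - 2c_2e^(4t), y(t) = c_2e^(4t), z(t) = c_3e^(-2t)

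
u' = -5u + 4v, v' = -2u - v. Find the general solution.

Coefficient matrix A = [[-5, 4], [-2, -1]].
Characteristic polynomial det(A - λI) = λ^2 + 6λ + 13 = 0.
Eigenvalues λ = -3 ± 2i (complex conjugate pair).
For λ=-3+2i: an eigenvector is (1,0) - i(-1,-1) = (1 + i, 0 + i).
A real fundamental pair from Re and Im of e^((-3+2i)t)v: X_1 = e^(-3t)(cos(2t)·(1,0) + sin(2t)·(-1,-1)), X_2 = e^(-3t)(sin(2t)·(1,0) - cos(2t)·(-1,-1)).
General solution: K_1X_1 + K_2X_2.

u(t) = -K_1e^(-3t)sin(2t) + K_1e^(-3t)cos(2t) + K_2e^(-3t)sin(2t) + K_2e^(-3t)cos(2t), v(t) = -K_1e^(-3t)sin(2t) + K_2e^(-3t)cos(2t)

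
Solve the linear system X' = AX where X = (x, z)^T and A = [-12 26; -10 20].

Coefficient matrix A = [[-12, 26], [-10, 20]].
Characteristic polynomial det(A - λI) = λ^2 - 8λ + 20 = 0.
Eigenvalues λ = 4 ± 2i (complex conjugate pair).
For λ=4+2i: an eigenvector is (-3,-2) - i(-2,-1) = (-3 + 2i, -2 + i).
A real fundamental pair from Re and Im of e^((4+2i)t)v: X_1 = e^(4t)(cos(2t)·(-3,-2) + sin(2t)·(-2,-1)), X_2 = e^(4t)(sin(2t)·(-3,-2) - cos(2t)·(-2,-1)).
General solution: c_1X_1 + c_2X_2.

x(t) = -2c_1e^(4t)sin(2t) - 3c_1e^(4t)cos(2t) - 3c_2e^(4t)sin(2t) + 2c_2e^(4t)cos(2t), z(t) = -c_1e^(4t)sin(2t) - 2c_1e^(4t)cos(2t) - 2c_2e^(4t)sin(2t) + c_2e^(4t)cos(2t)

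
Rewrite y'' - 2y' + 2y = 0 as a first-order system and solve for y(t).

y(t) = c_1e^(t)cos(t) + c_2e^(t)sin(t)

Let x_1 = y, x_2 = y'. Then x_1' = x_2 and x_2' = -2x_1 + 2x_2.
A = [[0,1],[-2,2]]; det(A-λI) = λ^2 - 2λ + 2.
Eigenvalues λ = 1 ± i.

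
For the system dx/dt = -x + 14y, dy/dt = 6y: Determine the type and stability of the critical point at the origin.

saddle

A = [[-1,14],[0,6]]; det(A-λI) = λ^2 - 5λ - 6.
λ = 6, -1: opposite signs.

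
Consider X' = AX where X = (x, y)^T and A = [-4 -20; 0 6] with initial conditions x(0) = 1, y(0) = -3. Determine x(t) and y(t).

x(t) = 6e^(6t) - 5e^(-4t), y(t) = -3e^(6t)

Coefficient matrix A = [[-4, -20], [0, 6]].
Characteristic polynomial det(A - λI) = λ^2 - 2λ - 24 = 0.
Eigenvalues λ = -4, 6.
For λ=-4: (A-λI) row 1 is [0, -20], so an eigenvector is (1, 0).
For λ=6: (A-λI) row 1 is [-10, -20], so an eigenvector is (-2, 1).
General solution: c_1e^(-4t)(1,0) + c_2e^(6t)(-2,1).
Applying x(0)=1, y(0)=-3 gives c_1=-5, c_2=-3.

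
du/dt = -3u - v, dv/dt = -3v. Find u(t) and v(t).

Coefficient matrix A = [[-3, -1], [0, -3]].
Characteristic polynomial det(A - λI) = λ^2 + 6λ + 9 = 0.
Single eigenvalue λ = -3 with algebraic multiplicity 2.
Eigenvector v = (1,0); generalized eigenvector w with (A-λI)w=v is (3,-1).
General solution: e^(-3t)[c_1·v + c_2·(t·v + w)].

u(t) = c_1e^(-3t) + c_2te^(-3t) + 3c_2e^(-3t), v(t) = -c_2e^(-3t)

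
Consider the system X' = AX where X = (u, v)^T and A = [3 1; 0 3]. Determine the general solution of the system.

u(t) = C_1e^(3t) + C_2te^(3t) + 2C_2e^(3t), v(t) = C_2e^(3t)

Coefficient matrix A = [[3, 1], [0, 3]].
Characteristic polynomial det(A - λI) = λ^2 - 6λ + 9 = 0.
Single eigenvalue λ = 3 with algebraic multiplicity 2.
Eigenvector v = (1,0); generalized eigenvector w with (A-λI)w=v is (2,1).
General solution: e^(3t)[C_1·v + C_2·(t·v + w)].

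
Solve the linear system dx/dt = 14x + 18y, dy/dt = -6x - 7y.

Coefficient matrix A = [[14, 18], [-6, -7]].
Characteristic polynomial det(A - λI) = λ^2 - 7λ + 10 = 0.
Eigenvalues λ = 2, 5.
For λ=2: (A-λI) row 1 is [12, 18], so an eigenvector is (3, -2).
For λ=5: (A-λI) row 1 is [9, 18], so an eigenvector is (-2, 1).
General solution: K_1e^(2t)(3,-2) + K_2e^(5t)(-2,1).

x(t) = 3K_1e^(2t) - 2K_2e^(5t), y(t) = -2K_1e^(2t) + K_2e^(5t)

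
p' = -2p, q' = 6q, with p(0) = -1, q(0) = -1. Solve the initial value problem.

p(t) = -e^(-2t), q(t) = -e^(6t)

Coefficient matrix A = [[-2, 0], [0, 6]].
Characteristic polynomial det(A - λI) = λ^2 - 4λ - 12 = 0.
Eigenvalues λ = 6, -2.
For λ=6: (A-λI) row 1 is [-8, 0], so an eigenvector is (0, 1).
For λ=-2: (A-λI) row 2 is [0, 8], so an eigenvector is (-1, 0).
General solution: K_1e^(6t)(0,1) + K_2e^(-2t)(-1,0).
Applying p(0)=-1, q(0)=-1 gives K_1=-1, K_2=1.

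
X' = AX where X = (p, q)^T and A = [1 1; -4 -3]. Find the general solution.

Coefficient matrix A = [[1, 1], [-4, -3]].
Characteristic polynomial det(A - λI) = λ^2 + 2λ + 1 = 0.
Single eigenvalue λ = -1 with algebraic multiplicity 2.
Eigenvector v = (-1,2); generalized eigenvector w with (A-λI)w=v is (1,-3).
General solution: e^(-t)[c_1·v + c_2·(t·v + w)].

p(t) = -c_1e^(-t) - c_2te^(-t) + c_2e^(-t), q(t) = 2c_1e^(-t) + 2c_2te^(-t) - 3c_2e^(-t)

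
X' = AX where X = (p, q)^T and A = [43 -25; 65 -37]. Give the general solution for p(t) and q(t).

p(t) = -2K_1e^(3t)sin(5t) + K_1e^(3t)cos(5t) + K_2e^(3t)sin(5t) + 2K_2e^(3t)cos(5t), q(t) = -3K_1e^(3t)sin(5t) + 2K_1e^(3t)cos(5t) + 2K_2e^(3t)sin(5t) + 3K_2e^(3t)cos(5t)

Coefficient matrix A = [[43, -25], [65, -37]].
Characteristic polynomial det(A - λI) = λ^2 - 6λ + 34 = 0.
Eigenvalues λ = 3 ± 5i (complex conjugate pair).
For λ=3+5i: an eigenvector is (1,2) - i(-2,-3) = (1 + 2i, 2 + 3i).
A real fundamental pair from Re and Im of e^((3+5i)t)v: X_1 = e^(3t)(cos(5t)·(1,2) + sin(5t)·(-2,-3)), X_2 = e^(3t)(sin(5t)·(1,2) - cos(5t)·(-2,-3)).
General solution: K_1X_1 + K_2X_2.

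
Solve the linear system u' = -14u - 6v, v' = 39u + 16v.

Coefficient matrix A = [[-14, -6], [39, 16]].
Characteristic polynomial det(A - λI) = λ^2 - 2λ + 10 = 0.
Eigenvalues λ = 1 ± 3i (complex conjugate pair).
For λ=1+3i: an eigenvector is (1,-3) - i(1,-2) = (1 - i, -3 + 2i).
A real fundamental pair from Re and Im of e^((1+3i)t)v: X_1 = e^(t)(cos(3t)·(1,-3) + sin(3t)·(1,-2)), X_2 = e^(t)(sin(3t)·(1,-3) - cos(3t)·(1,-2)).
General solution: C_1X_1 + C_2X_2.

u(t) = C_1e^(t)sin(3t) + C_1e^(t)cos(3t) + C_2e^(t)sin(3t) - C_2e^(t)cos(3t), v(t) = -2C_1e^(t)sin(3t) - 3C_1e^(t)cos(3t) - 3C_2e^(t)sin(3t) + 2C_2e^(t)cos(3t)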